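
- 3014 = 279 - 3293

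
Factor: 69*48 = 2^4*3^2*23^1 = 3312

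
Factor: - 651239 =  - 651239^1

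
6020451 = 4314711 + 1705740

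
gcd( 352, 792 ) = 88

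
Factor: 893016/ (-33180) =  - 2^1*3^1 * 5^(- 1 ) * 7^( - 1)*157^1  =  - 942/35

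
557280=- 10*( - 55728) 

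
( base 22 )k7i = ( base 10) 9852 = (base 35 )81h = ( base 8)23174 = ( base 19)185a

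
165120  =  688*240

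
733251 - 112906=620345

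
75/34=75/34 = 2.21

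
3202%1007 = 181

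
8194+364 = 8558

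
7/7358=7/7358 = 0.00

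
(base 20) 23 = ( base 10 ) 43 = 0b101011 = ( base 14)31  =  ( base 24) 1j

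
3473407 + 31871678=35345085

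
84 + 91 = 175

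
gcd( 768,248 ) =8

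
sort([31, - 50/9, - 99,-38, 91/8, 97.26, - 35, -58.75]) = [ - 99,  -  58.75 , - 38, - 35, - 50/9,  91/8 , 31, 97.26]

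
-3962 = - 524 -3438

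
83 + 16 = 99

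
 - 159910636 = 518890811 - 678801447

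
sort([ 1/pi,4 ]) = [ 1/pi,4 ] 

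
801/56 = 14  +  17/56 = 14.30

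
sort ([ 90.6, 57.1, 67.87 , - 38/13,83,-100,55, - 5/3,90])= [-100, - 38/13,-5/3,55,57.1,67.87,83,90,90.6]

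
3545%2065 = 1480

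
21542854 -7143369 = 14399485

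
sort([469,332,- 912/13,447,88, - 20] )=[ - 912/13,  -  20,88,332, 447,469 ] 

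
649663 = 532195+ 117468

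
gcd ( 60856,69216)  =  8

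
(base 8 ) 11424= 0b1001100010100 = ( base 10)4884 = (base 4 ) 1030110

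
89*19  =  1691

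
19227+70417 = 89644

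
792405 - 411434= 380971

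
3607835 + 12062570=15670405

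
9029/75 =9029/75 = 120.39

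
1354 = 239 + 1115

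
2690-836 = 1854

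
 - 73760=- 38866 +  - 34894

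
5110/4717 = 5110/4717 = 1.08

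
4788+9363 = 14151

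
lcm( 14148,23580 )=70740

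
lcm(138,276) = 276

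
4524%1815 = 894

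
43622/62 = 703 + 18/31 = 703.58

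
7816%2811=2194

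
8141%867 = 338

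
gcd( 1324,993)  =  331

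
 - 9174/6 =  -1529 = - 1529.00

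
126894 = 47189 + 79705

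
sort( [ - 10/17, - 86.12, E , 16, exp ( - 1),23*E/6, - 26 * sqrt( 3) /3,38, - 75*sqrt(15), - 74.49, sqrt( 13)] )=[ -75 * sqrt(15), - 86.12,-74.49 ,  -  26*sqrt( 3)/3, - 10/17,  exp( - 1),E, sqrt(13), 23 * E/6  ,  16, 38 ] 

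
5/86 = 5/86 = 0.06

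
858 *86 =73788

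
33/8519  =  33/8519  =  0.00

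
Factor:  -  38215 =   -  5^1*7643^1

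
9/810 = 1/90  =  0.01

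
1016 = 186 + 830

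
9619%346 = 277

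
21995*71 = 1561645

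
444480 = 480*926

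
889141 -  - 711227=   1600368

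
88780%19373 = 11288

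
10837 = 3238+7599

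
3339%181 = 81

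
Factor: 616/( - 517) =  - 56/47= -2^3*7^1 *47^( - 1)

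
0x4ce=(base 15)570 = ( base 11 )a19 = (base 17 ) 446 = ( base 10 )1230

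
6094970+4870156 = 10965126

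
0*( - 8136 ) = 0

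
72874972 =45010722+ 27864250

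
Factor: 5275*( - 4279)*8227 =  - 5^2*11^1*19^1 * 211^1 * 389^1*433^1 = -185697581575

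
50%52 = 50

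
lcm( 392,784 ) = 784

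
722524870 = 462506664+260018206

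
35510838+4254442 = 39765280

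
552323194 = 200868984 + 351454210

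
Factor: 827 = 827^1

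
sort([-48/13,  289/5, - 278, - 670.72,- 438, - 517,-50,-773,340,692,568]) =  [ - 773, - 670.72,- 517, - 438,-278, - 50,- 48/13,289/5,340,568,692]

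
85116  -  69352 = 15764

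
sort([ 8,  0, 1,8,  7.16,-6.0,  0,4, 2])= [ - 6.0,0, 0, 1,2, 4 , 7.16, 8, 8] 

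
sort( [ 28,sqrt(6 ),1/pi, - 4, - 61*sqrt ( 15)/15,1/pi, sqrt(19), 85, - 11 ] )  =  [  -  61*sqrt( 15)/15, -11,-4, 1/pi, 1/pi, sqrt(6) , sqrt(19), 28, 85]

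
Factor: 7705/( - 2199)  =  - 3^ ( - 1)*5^1*23^1*67^1*733^( - 1)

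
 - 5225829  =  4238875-9464704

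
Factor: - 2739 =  - 3^1*11^1*83^1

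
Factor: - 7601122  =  -2^1*47^1*80863^1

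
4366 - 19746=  - 15380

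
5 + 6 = 11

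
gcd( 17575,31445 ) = 95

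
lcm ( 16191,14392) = 129528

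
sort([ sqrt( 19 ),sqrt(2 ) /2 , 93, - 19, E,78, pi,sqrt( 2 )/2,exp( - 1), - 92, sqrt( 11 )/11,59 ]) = [ - 92  , - 19,sqrt (11) /11,  exp( - 1 ),  sqrt( 2)/2,sqrt ( 2 )/2,E, pi, sqrt(19) , 59, 78, 93]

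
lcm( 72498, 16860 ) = 724980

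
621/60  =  10 + 7/20  =  10.35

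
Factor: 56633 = 56633^1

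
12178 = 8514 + 3664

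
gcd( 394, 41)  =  1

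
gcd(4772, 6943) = 1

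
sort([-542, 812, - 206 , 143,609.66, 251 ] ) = [ -542, - 206, 143, 251,609.66, 812] 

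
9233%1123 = 249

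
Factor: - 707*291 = - 3^1*7^1*97^1 * 101^1 = - 205737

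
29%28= 1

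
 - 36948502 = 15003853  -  51952355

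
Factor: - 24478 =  - 2^1*12239^1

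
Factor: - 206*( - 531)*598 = 65412828 = 2^2 *3^2*13^1*23^1*59^1*103^1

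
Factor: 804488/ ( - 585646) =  - 908/661 =-2^2*227^1 * 661^ ( - 1 )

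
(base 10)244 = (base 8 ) 364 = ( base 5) 1434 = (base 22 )b2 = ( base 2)11110100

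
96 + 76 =172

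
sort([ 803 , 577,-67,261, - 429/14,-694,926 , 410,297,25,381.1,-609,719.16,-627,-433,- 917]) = [-917,-694,-627, - 609 , - 433, - 67,-429/14, 25, 261,297,381.1,410 , 577, 719.16,803,  926] 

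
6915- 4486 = 2429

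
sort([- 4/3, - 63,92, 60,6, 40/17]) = [- 63, - 4/3, 40/17, 6, 60, 92 ] 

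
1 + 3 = 4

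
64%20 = 4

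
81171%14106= 10641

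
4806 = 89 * 54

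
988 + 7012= 8000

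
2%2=0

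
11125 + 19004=30129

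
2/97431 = 2/97431 = 0.00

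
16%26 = 16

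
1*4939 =4939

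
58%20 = 18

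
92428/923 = 100 + 128/923=100.14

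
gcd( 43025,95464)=1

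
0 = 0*493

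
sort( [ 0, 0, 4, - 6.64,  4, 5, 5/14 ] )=[  -  6.64, 0, 0, 5/14 , 4, 4 , 5]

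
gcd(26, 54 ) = 2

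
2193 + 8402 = 10595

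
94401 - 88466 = 5935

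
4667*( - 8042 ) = -37532014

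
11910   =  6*1985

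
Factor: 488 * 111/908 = 2^1 *3^1*37^1*61^1 * 227^ ( - 1) = 13542/227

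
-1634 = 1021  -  2655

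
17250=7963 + 9287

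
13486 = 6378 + 7108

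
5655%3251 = 2404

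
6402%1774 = 1080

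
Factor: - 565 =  - 5^1*113^1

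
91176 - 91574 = - 398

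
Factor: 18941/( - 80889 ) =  - 3^(  -  1 )*13^1*31^1*47^1*59^( - 1) * 457^( - 1 ) 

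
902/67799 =902/67799 =0.01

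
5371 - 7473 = -2102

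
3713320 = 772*4810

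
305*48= 14640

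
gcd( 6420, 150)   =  30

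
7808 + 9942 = 17750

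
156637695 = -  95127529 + 251765224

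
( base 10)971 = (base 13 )599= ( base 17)362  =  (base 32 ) UB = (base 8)1713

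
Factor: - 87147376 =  - 2^4*19^1*89^1*3221^1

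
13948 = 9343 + 4605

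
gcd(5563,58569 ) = 1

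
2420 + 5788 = 8208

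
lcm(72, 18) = 72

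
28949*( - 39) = - 1129011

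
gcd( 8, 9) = 1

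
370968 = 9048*41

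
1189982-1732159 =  - 542177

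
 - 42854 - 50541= - 93395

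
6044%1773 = 725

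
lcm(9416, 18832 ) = 18832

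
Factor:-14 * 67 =-938 = - 2^1 * 7^1*67^1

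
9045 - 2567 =6478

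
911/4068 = 911/4068 =0.22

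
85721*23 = 1971583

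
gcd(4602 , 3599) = 59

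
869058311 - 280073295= 588985016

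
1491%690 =111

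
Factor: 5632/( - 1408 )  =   -2^2 = - 4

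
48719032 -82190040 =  - 33471008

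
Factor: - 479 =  -479^1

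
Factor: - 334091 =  - 79^1 * 4229^1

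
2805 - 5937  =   -3132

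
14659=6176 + 8483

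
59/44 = 59/44 = 1.34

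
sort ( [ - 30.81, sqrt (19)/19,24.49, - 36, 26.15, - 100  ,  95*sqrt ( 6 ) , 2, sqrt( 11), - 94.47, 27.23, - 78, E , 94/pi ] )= [ - 100, - 94.47,-78, - 36, - 30.81,sqrt( 19)/19,2,E,sqrt ( 11),24.49, 26.15,27.23,94/pi,95*sqrt(6 )]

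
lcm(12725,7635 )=38175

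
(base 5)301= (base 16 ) 4c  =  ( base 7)136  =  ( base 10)76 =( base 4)1030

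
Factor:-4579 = - 19^1* 241^1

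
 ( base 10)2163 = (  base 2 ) 100001110011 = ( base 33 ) 1WI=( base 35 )1QS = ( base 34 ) 1tl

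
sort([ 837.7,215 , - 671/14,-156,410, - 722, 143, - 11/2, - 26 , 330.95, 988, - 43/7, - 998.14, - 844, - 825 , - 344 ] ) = [ - 998.14 , - 844, - 825, - 722, - 344, - 156, - 671/14,  -  26 , - 43/7, - 11/2,143 , 215 , 330.95, 410,  837.7,  988 ] 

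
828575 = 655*1265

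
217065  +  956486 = 1173551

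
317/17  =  317/17= 18.65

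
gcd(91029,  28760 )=1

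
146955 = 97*1515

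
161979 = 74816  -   - 87163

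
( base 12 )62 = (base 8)112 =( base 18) 42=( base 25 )2O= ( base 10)74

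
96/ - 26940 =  - 1 +2237/2245 = - 0.00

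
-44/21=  - 44/21=- 2.10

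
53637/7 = 7662 + 3/7 = 7662.43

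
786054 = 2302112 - 1516058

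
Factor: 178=2^1*89^1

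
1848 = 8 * 231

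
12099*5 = 60495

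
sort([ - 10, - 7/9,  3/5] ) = [-10,  -  7/9, 3/5] 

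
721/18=40 + 1/18 = 40.06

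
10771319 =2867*3757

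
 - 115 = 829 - 944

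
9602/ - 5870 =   -  2+1069/2935= -1.64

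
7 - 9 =-2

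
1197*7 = 8379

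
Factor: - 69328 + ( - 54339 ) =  - 123667 = -123667^1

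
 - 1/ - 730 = 1/730 =0.00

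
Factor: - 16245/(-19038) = 285/334 = 2^(  -  1)*3^1 * 5^1*19^1 *167^ ( - 1) 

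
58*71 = 4118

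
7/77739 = 7/77739 = 0.00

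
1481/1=1481 = 1481.00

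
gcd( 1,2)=1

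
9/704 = 9/704= 0.01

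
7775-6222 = 1553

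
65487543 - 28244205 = 37243338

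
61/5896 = 61/5896  =  0.01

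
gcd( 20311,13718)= 19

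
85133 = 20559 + 64574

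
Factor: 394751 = 7^1*56393^1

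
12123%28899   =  12123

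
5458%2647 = 164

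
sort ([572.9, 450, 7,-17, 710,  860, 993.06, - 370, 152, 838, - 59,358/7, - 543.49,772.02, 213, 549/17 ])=[-543.49, - 370, - 59, - 17, 7,549/17, 358/7, 152, 213, 450,572.9, 710, 772.02, 838,860, 993.06 ]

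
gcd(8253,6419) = 917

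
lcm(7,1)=7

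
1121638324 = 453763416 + 667874908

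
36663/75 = 488 + 21/25 = 488.84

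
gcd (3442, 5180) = 2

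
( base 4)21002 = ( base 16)242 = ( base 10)578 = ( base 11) 486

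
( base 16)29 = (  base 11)38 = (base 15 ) 2b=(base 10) 41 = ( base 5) 131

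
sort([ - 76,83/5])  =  [- 76, 83/5 ]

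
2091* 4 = 8364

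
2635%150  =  85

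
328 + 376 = 704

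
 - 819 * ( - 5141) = 4210479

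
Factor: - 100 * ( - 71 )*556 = 2^4 *5^2 * 71^1*139^1 = 3947600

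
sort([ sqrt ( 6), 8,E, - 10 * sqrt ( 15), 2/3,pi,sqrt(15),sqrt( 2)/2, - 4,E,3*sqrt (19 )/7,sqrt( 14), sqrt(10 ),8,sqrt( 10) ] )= [ - 10*sqrt(15), - 4,2/3,sqrt(2 )/2, 3 * sqrt(19) /7, sqrt( 6), E, E,  pi,sqrt(10),sqrt(10 ), sqrt(14 ), sqrt(15 ),  8, 8 ]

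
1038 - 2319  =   - 1281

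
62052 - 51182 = 10870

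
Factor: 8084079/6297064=2^ ( - 3)*3^2*  547^ ( - 1) * 1439^( - 1)*898231^1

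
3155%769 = 79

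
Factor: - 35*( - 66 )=2310 = 2^1*3^1 * 5^1 * 7^1* 11^1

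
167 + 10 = 177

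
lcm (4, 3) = 12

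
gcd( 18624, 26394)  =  6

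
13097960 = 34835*376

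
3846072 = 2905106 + 940966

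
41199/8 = 5149+ 7/8 = 5149.88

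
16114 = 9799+6315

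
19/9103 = 19/9103  =  0.00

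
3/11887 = 3/11887 = 0.00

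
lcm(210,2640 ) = 18480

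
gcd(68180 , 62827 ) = 1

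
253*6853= 1733809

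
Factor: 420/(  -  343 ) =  - 2^2*3^1 *5^1*7^(  -  2)=- 60/49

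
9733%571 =26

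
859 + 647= 1506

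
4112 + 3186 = 7298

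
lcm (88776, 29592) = 88776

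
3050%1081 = 888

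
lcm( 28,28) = 28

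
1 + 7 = 8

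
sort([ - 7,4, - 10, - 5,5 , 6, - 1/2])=[ - 10, - 7, - 5, - 1/2,4,5,6] 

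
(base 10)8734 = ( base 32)8gu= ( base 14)327c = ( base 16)221e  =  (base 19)153D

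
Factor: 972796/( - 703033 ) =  - 2^2*11^1*22109^1*703033^( - 1)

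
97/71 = 97/71 = 1.37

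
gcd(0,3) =3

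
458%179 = 100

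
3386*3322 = 11248292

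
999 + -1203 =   -  204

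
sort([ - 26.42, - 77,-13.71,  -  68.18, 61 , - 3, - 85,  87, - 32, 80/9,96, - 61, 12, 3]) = [ - 85 , - 77,  -  68.18,-61, - 32,  -  26.42 ,  -  13.71, - 3 , 3,80/9,12,61,  87,96] 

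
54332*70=3803240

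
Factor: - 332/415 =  - 4/5= -  2^2*5^( - 1)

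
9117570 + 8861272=17978842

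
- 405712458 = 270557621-676270079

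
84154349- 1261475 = 82892874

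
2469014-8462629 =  - 5993615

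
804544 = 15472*52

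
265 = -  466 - - 731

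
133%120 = 13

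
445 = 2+443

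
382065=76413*5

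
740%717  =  23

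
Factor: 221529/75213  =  539/183 = 3^( - 1)*7^2*11^1* 61^( - 1)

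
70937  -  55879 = 15058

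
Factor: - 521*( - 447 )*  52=2^2*3^1*13^1*149^1*521^1= 12110124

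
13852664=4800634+9052030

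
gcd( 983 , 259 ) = 1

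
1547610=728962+818648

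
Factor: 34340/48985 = 68/97 = 2^2*17^1*97^( - 1)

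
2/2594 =1/1297 =0.00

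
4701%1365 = 606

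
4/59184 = 1/14796=0.00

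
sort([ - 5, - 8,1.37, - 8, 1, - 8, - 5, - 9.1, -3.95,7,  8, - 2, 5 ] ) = [  -  9.1, - 8, - 8  , - 8, - 5, - 5, - 3.95 , - 2, 1,1.37,5, 7, 8 ] 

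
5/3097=5/3097 = 0.00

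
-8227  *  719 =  - 5915213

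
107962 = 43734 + 64228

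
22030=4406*5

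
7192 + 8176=15368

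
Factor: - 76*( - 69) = 5244 =2^2*3^1*19^1*23^1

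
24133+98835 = 122968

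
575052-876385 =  - 301333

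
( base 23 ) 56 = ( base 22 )5b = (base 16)79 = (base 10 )121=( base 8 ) 171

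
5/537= 5/537 =0.01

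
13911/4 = 3477 +3/4= 3477.75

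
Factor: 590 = 2^1*5^1*59^1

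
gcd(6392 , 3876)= 68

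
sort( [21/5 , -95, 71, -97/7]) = [- 95, - 97/7, 21/5,71 ] 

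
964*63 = 60732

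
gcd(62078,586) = 2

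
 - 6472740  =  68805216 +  - 75277956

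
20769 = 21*989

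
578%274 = 30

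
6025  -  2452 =3573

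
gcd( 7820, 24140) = 340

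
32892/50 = 16446/25 = 657.84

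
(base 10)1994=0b11111001010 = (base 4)133022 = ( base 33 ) 1re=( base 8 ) 3712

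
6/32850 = 1/5475 = 0.00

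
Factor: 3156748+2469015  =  11^1*13^1 * 39341^1  =  5625763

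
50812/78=651  +  17/39 = 651.44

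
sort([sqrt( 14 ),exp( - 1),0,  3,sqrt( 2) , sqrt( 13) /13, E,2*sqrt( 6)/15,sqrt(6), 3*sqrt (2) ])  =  [ 0,sqrt( 13) /13, 2*sqrt( 6)/15,exp( - 1),sqrt(2),sqrt( 6),E, 3,sqrt ( 14), 3*sqrt( 2) ]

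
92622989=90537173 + 2085816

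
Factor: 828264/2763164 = 207066/690791 = 2^1*3^1*313^( - 1)  *  2207^( - 1)*34511^1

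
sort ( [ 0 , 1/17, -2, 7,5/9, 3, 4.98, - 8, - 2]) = [ - 8 , - 2, - 2, 0,  1/17,5/9,  3, 4.98, 7 ]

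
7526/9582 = 3763/4791 = 0.79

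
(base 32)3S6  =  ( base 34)3EU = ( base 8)7606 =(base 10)3974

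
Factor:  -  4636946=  - 2^1 * 797^1*2909^1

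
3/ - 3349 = -1 + 3346/3349 = - 0.00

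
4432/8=554 =554.00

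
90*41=3690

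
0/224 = 0   =  0.00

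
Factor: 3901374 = 2^1*3^2*216743^1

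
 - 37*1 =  -37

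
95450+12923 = 108373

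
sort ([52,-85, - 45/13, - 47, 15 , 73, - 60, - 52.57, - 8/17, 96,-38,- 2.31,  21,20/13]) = [ - 85,-60, - 52.57, - 47,-38 , - 45/13, - 2.31, - 8/17,20/13, 15, 21 , 52, 73,96 ] 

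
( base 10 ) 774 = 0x306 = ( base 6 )3330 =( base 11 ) 644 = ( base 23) 1af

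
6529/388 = 16 + 321/388 = 16.83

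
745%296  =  153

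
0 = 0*66479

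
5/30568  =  5/30568 = 0.00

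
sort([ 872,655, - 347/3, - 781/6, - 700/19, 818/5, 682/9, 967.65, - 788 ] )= [ - 788, - 781/6,-347/3, - 700/19  ,  682/9,818/5, 655,  872, 967.65] 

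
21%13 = 8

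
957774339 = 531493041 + 426281298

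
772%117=70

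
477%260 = 217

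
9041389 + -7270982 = 1770407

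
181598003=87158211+94439792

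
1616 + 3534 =5150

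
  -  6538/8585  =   - 1 + 2047/8585 = - 0.76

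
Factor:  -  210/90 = -7/3 = - 3^(-1 )*7^1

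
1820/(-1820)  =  -1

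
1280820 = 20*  64041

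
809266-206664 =602602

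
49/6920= 49/6920 = 0.01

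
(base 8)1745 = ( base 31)115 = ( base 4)33211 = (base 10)997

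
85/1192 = 85/1192 = 0.07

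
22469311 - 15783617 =6685694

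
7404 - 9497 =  - 2093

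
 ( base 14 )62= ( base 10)86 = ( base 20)46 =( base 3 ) 10012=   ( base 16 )56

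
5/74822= 5/74822 = 0.00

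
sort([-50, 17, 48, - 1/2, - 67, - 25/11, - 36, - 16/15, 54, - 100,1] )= [ - 100, - 67, - 50, - 36, - 25/11, - 16/15, - 1/2, 1,17,48,54] 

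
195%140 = 55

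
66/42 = 11/7 = 1.57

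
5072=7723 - 2651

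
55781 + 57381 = 113162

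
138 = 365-227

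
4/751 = 4/751 = 0.01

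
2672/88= 334/11 = 30.36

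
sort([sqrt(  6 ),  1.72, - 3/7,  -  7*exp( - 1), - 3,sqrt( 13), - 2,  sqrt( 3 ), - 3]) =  [ - 3,-3, - 7*exp(-1),- 2, - 3/7,  1.72,  sqrt(3),sqrt(6 ), sqrt ( 13)]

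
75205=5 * 15041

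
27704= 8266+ 19438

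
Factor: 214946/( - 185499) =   -  2^1* 3^( - 2 )*20611^ ( - 1)*107473^1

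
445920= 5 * 89184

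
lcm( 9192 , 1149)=9192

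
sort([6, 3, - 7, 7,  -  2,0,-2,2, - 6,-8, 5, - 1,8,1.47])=[  -  8, - 7, - 6,  -  2 ,-2, - 1, 0, 1.47, 2,3, 5, 6, 7,8]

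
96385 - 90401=5984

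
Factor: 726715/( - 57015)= -3^(-2)*7^(-1) * 11^1*73^1=- 803/63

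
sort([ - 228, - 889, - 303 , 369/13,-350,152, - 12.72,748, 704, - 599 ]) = [ - 889  , - 599,-350, -303,-228,  -  12.72,369/13,152,704,748 ]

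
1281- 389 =892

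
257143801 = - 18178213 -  - 275322014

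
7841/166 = 47+39/166 = 47.23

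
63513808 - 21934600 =41579208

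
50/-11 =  - 50/11 = - 4.55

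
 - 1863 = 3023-4886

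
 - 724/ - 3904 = 181/976 = 0.19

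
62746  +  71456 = 134202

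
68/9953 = 68/9953 = 0.01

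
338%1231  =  338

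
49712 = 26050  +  23662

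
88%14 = 4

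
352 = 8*44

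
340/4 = 85 = 85.00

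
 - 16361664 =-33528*488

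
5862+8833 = 14695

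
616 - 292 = 324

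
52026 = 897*58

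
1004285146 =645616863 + 358668283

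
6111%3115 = 2996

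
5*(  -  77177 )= - 385885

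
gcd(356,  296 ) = 4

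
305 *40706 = 12415330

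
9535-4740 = 4795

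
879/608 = 1 +271/608  =  1.45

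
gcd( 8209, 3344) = 1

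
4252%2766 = 1486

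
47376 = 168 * 282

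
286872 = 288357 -1485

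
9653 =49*197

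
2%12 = 2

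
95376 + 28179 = 123555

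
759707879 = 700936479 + 58771400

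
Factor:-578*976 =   -  2^5*17^2*61^1 = - 564128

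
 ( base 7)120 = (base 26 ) 2B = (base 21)30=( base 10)63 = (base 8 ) 77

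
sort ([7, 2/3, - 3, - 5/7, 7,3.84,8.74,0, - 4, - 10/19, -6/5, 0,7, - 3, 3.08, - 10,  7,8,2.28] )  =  [ - 10, - 4, - 3,-3, - 6/5,-5/7, - 10/19,  0, 0, 2/3, 2.28,3.08,  3.84, 7, 7,7, 7, 8, 8.74 ]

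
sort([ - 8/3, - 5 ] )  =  [-5,-8/3]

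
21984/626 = 10992/313 = 35.12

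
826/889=118/127=0.93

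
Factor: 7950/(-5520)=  - 2^(-3 )*5^1 * 23^(-1)*53^1 = - 265/184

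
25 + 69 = 94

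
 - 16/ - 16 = 1 + 0/1 = 1.00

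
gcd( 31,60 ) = 1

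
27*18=486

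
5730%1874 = 108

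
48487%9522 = 877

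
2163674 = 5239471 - 3075797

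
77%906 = 77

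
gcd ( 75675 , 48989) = 1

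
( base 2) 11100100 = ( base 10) 228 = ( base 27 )8C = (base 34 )6o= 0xE4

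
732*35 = 25620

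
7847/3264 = 7847/3264 =2.40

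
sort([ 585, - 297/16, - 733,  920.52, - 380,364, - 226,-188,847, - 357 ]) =[ - 733, - 380,-357,-226, - 188,- 297/16,364, 585,847,920.52]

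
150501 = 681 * 221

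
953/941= 953/941 =1.01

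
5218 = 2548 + 2670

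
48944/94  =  24472/47 = 520.68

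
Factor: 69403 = 69403^1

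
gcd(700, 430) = 10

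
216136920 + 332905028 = 549041948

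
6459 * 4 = 25836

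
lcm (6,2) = 6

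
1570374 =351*4474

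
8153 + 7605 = 15758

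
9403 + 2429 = 11832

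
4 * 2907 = 11628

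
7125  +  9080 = 16205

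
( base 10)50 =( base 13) 3b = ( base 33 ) 1H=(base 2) 110010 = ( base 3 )1212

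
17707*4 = 70828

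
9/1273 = 9/1273 =0.01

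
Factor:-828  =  - 2^2*3^2*23^1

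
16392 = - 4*(-4098 ) 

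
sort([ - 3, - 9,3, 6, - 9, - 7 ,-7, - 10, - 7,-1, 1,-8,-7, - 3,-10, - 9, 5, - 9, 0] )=[-10, - 10, - 9,-9,-9, - 9,-8,-7, - 7, - 7, - 7, - 3, - 3, - 1,  0, 1, 3, 5, 6 ]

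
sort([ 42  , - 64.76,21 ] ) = [-64.76,  21 , 42]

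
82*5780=473960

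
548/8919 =548/8919 = 0.06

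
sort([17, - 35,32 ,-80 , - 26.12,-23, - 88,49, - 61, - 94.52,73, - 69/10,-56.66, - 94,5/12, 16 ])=[-94.52, -94,-88,  -  80, - 61,-56.66, - 35,-26.12,  -  23, - 69/10, 5/12,16,17,32, 49, 73 ]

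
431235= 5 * 86247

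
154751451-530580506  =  -375829055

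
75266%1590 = 536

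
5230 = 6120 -890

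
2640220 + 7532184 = 10172404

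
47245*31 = 1464595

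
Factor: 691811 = 131^1*5281^1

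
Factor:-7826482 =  - 2^1*89^1*43969^1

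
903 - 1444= - 541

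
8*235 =1880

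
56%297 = 56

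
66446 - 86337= - 19891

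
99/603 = 11/67 = 0.16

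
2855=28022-25167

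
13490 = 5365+8125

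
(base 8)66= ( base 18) 30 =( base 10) 54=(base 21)2C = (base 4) 312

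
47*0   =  0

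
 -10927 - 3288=-14215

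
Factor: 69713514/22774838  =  34856757/11387419 = 3^3*13^2*  61^( - 1)*7639^1*186679^( - 1 )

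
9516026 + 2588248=12104274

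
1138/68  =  569/34= 16.74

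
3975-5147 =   -  1172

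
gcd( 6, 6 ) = 6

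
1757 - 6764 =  - 5007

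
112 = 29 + 83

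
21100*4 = 84400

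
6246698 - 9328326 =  - 3081628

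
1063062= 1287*826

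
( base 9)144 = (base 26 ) 4H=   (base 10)121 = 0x79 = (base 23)56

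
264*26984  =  7123776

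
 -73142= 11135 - 84277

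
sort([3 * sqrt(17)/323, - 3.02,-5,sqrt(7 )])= [ - 5 , - 3.02, 3*sqrt( 17 ) /323,  sqrt( 7 )]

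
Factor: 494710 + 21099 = 515809 = 7^1*31^1*2377^1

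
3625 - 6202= -2577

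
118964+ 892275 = 1011239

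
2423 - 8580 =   -  6157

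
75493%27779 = 19935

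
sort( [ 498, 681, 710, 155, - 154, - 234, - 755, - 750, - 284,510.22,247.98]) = [ - 755,-750, - 284, - 234 , - 154,155,247.98, 498,510.22,681,710 ]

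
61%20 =1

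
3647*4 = 14588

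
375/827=375/827 = 0.45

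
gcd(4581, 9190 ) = 1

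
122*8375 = 1021750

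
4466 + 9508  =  13974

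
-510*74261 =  - 37873110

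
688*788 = 542144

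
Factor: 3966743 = 11^2*32783^1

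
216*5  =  1080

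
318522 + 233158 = 551680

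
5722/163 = 35 + 17/163 = 35.10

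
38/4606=19/2303=0.01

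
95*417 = 39615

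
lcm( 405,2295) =6885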